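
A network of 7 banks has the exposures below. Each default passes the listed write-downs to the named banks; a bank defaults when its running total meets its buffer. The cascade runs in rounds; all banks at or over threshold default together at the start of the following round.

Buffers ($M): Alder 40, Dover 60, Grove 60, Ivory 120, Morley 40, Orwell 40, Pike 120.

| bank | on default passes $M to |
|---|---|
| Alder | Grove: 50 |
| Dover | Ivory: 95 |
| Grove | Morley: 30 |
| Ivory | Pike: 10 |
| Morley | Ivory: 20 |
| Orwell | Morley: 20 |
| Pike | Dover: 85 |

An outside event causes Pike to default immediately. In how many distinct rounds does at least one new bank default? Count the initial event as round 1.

2

Round 1 — Pike defaults (initial).
  Dover: +85 → 85 ≥ 60
Round 2 — Dover defaults.
  Ivory: +95 → 95 < 120
No further defaults.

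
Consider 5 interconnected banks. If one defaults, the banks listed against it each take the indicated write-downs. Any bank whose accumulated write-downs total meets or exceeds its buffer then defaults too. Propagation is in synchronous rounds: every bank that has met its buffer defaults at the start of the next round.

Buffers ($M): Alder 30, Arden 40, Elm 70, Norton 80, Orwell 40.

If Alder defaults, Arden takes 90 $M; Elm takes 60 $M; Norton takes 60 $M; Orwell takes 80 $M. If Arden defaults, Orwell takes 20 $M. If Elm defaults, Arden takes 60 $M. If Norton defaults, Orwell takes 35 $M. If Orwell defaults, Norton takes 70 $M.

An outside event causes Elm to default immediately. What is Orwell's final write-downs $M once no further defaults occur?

20

Round 1 — Elm defaults (initial).
  Arden: +60 → 60 ≥ 40
Round 2 — Arden defaults.
  Orwell: +20 → 20 < 40
No further defaults.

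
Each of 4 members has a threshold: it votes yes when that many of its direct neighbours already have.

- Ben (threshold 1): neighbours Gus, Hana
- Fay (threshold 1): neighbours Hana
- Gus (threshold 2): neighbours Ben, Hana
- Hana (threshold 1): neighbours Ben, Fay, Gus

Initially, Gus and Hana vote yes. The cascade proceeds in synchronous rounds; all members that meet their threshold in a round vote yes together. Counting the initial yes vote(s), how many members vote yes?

4

Round 1 — Gus, Hana vote yes (initial).
Round 2 — checking thresholds:
  Ben: 2 of 2 neighbours ≥ 1, votes yes.
  Fay: 1 of 1 neighbours ≥ 1, votes yes.
Round 3 — no new yes votes; cascade stops.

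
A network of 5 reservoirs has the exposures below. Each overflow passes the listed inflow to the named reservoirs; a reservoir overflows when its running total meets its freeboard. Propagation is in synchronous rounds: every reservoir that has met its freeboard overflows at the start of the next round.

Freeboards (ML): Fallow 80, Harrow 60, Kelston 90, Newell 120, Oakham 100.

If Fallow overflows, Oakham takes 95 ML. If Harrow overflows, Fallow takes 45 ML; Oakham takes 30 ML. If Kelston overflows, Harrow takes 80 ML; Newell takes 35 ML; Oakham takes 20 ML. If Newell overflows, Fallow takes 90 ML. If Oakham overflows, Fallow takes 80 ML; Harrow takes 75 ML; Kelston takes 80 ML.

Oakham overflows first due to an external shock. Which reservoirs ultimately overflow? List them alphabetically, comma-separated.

Round 1 — Oakham overflows (initial).
  Fallow: +80 → 80 ≥ 80
  Harrow: +75 → 75 ≥ 60
  Kelston: +80 → 80 < 90
Round 2 — Fallow, Harrow overflow.
No further overflows.

Fallow, Harrow, Oakham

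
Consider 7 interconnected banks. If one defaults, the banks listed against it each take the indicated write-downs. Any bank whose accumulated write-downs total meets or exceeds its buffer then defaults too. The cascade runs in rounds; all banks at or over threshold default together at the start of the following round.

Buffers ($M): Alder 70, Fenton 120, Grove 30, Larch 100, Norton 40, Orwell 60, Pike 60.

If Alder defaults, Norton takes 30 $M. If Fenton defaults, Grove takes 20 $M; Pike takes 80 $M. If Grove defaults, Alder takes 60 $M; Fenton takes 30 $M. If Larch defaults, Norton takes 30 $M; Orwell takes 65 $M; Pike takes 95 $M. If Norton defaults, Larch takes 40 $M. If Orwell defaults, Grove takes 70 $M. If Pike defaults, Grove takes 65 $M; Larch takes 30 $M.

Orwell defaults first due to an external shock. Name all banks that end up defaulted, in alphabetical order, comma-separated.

Round 1 — Orwell defaults (initial).
  Grove: +70 → 70 ≥ 30
Round 2 — Grove defaults.
  Alder: +60 → 60 < 70
  Fenton: +30 → 30 < 120
No further defaults.

Grove, Orwell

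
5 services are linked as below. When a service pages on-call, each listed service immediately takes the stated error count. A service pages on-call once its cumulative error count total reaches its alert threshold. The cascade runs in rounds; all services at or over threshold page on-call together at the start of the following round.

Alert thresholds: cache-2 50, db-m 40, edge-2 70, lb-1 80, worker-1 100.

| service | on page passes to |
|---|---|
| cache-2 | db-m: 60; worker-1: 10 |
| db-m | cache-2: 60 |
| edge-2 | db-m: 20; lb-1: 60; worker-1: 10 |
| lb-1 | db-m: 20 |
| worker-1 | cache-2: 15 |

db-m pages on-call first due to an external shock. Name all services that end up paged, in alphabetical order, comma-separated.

Round 1 — db-m pages on-call (initial).
  cache-2: +60 → 60 ≥ 50
Round 2 — cache-2 pages on-call.
  worker-1: +10 → 10 < 100
No further pages.

cache-2, db-m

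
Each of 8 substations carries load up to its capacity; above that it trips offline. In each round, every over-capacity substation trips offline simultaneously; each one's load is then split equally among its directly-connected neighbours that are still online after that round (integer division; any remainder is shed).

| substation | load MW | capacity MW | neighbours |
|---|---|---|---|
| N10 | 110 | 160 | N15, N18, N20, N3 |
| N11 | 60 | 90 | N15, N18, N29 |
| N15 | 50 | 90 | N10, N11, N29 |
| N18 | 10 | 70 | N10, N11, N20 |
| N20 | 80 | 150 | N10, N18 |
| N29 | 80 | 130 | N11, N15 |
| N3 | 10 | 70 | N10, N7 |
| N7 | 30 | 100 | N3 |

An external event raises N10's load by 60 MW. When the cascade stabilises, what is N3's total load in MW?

Round 1 — N10 at 170 > 160. N10 trips offline.
  N10 sheds 170 MW to N15, N18, N20, N3: 42 each (2 lost).
    N15: 50+42 = 92 > 90
    N18: 10+42 = 52 ≤ 70
    N20: 80+42 = 122 ≤ 150
    N3: 10+42 = 52 ≤ 70
Round 2 — N15 trips offline.
  N15 sheds 92 MW to N11, N29: 46 each.
    N11: 60+46 = 106 > 90
    N29: 80+46 = 126 ≤ 130
Round 3 — N11 trips offline.
  N11 sheds 106 MW to N18, N29: 53 each.
    N18: 52+53 = 105 > 70
    N29: 126+53 = 179 > 130
Round 4 — N18, N29 trip offline.
  N18 sheds 105 MW to N20: 105 each.
    N20: 122+105 = 227 > 150
  N29 sheds 179 MW: no online neighbours, lost.
Round 5 — N20 trips offline.
  N20 sheds 227 MW: no online neighbours, lost.
No further trips.

52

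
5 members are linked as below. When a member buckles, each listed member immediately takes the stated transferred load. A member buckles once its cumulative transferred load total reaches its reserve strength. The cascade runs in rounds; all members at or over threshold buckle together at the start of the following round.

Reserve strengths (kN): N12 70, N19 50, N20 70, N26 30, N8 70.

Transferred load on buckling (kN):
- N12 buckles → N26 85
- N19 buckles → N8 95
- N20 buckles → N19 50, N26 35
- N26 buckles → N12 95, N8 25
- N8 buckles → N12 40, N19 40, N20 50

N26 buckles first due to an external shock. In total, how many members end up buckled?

2

Round 1 — N26 buckles (initial).
  N12: +95 → 95 ≥ 70
  N8: +25 → 25 < 70
Round 2 — N12 buckles.
No further bucklings.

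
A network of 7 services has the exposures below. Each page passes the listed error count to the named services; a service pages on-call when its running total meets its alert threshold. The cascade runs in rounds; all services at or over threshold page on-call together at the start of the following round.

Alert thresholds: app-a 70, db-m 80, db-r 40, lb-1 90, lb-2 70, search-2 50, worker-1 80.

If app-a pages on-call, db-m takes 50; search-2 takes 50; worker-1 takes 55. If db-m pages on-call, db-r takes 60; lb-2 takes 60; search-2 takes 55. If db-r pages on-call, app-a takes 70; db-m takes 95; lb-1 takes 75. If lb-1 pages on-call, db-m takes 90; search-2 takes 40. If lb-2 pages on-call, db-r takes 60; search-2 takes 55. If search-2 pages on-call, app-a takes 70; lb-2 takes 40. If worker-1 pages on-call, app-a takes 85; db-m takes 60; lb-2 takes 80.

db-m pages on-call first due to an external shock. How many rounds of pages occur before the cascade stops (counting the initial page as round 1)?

Round 1 — db-m pages on-call (initial).
  db-r: +60 → 60 ≥ 40
  lb-2: +60 → 60 < 70
  search-2: +55 → 55 ≥ 50
Round 2 — db-r, search-2 page on-call.
  app-a: +70+70 → 140 ≥ 70
  lb-1: +75 → 75 < 90
  lb-2: +40 → 100 ≥ 70
Round 3 — app-a, lb-2 page on-call.
  worker-1: +55 → 55 < 80
No further pages.

3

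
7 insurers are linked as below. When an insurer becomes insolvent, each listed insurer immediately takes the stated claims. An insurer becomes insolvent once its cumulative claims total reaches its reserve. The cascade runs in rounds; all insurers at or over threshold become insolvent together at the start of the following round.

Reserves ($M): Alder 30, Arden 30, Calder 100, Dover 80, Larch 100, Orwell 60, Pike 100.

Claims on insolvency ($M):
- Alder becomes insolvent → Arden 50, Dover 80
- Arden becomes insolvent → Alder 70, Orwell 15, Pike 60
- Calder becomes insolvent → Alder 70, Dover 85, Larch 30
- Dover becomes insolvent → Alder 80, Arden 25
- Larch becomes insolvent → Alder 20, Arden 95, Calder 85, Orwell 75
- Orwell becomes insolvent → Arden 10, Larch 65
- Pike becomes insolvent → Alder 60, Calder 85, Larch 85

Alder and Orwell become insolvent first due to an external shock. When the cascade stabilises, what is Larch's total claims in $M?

Round 1 — Alder, Orwell become insolvent (initial).
  Arden: +50+10 → 60 ≥ 30
  Dover: +80 → 80 ≥ 80
  Larch: +65 → 65 < 100
Round 2 — Arden, Dover become insolvent.
  Pike: +60 → 60 < 100
No further insolvencies.

65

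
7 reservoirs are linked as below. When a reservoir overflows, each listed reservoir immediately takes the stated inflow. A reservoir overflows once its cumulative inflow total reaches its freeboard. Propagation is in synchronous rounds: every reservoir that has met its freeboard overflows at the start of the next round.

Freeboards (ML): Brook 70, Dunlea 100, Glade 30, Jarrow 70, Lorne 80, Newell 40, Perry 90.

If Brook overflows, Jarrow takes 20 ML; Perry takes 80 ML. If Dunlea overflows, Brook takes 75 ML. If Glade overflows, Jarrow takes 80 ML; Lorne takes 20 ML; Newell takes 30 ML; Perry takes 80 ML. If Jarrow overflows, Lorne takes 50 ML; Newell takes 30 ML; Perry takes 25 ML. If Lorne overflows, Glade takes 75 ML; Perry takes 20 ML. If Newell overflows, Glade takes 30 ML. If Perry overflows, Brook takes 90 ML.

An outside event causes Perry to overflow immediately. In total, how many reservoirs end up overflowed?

2

Round 1 — Perry overflows (initial).
  Brook: +90 → 90 ≥ 70
Round 2 — Brook overflows.
  Jarrow: +20 → 20 < 70
No further overflows.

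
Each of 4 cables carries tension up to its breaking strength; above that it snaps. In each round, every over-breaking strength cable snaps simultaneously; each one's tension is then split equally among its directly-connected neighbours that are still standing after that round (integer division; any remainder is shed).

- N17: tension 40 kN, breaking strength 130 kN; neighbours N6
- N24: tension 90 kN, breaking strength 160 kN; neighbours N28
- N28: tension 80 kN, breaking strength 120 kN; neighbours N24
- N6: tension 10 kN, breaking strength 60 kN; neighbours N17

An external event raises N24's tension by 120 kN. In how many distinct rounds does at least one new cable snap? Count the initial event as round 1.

Round 1 — N24 at 210 > 160. N24 snaps.
  N24 sheds 210 kN to N28: 210 each.
    N28: 80+210 = 290 > 120
Round 2 — N28 snaps.
  N28 sheds 290 kN: no online neighbours, lost.
No further breaks.

2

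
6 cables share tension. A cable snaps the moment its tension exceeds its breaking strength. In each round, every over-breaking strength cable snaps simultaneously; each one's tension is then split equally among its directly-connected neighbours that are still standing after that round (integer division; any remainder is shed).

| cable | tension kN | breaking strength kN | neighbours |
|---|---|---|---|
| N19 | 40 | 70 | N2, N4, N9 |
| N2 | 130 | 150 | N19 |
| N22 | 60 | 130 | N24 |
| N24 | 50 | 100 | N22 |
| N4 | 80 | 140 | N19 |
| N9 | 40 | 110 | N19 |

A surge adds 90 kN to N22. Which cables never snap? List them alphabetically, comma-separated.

Round 1 — N22 at 150 > 130. N22 snaps.
  N22 sheds 150 kN to N24: 150 each.
    N24: 50+150 = 200 > 100
Round 2 — N24 snaps.
  N24 sheds 200 kN: no online neighbours, lost.
No further breaks.

N19, N2, N4, N9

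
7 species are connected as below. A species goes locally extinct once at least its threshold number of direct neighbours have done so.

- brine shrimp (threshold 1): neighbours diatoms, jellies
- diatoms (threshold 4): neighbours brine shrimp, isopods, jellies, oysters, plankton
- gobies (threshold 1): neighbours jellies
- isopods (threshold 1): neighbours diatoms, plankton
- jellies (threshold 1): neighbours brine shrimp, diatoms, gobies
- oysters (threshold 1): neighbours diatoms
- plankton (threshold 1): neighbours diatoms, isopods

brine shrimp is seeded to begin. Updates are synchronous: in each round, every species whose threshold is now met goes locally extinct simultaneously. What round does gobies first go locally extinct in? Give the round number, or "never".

Round 1 — brine shrimp goes locally extinct (initial).
Round 2 — checking thresholds:
  diatoms: 1 of 5 neighbours < 4, not yet.
  jellies: 1 of 3 neighbours ≥ 1, goes locally extinct.
Round 3 — checking thresholds:
  diatoms: 2 of 5 neighbours < 4, not yet.
  gobies: 1 of 1 neighbours ≥ 1, goes locally extinct.
Round 4 — no new extinctions; cascade stops.

3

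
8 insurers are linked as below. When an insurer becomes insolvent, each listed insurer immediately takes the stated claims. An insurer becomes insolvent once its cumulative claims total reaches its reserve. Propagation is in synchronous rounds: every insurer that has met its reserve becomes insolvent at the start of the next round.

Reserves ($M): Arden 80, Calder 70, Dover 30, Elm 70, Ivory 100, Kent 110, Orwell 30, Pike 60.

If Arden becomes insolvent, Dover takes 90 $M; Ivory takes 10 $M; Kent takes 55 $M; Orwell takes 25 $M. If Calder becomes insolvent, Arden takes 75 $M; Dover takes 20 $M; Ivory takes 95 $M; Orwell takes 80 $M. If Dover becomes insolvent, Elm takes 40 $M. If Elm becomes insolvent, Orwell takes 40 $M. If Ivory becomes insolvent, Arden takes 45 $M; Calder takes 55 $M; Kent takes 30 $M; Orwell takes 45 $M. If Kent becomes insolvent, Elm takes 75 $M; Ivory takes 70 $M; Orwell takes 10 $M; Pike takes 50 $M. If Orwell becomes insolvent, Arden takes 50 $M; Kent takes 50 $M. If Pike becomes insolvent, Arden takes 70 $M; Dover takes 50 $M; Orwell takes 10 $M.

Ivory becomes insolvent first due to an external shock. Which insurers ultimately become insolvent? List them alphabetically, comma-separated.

Arden, Dover, Elm, Ivory, Kent, Orwell

Round 1 — Ivory becomes insolvent (initial).
  Arden: +45 → 45 < 80
  Calder: +55 → 55 < 70
  Kent: +30 → 30 < 110
  Orwell: +45 → 45 ≥ 30
Round 2 — Orwell becomes insolvent.
  Arden: +50 → 95 ≥ 80
  Kent: +50 → 80 < 110
Round 3 — Arden becomes insolvent.
  Dover: +90 → 90 ≥ 30
  Kent: +55 → 135 ≥ 110
Round 4 — Dover, Kent become insolvent.
  Elm: +40+75 → 115 ≥ 70
  Pike: +50 → 50 < 60
Round 5 — Elm becomes insolvent.
No further insolvencies.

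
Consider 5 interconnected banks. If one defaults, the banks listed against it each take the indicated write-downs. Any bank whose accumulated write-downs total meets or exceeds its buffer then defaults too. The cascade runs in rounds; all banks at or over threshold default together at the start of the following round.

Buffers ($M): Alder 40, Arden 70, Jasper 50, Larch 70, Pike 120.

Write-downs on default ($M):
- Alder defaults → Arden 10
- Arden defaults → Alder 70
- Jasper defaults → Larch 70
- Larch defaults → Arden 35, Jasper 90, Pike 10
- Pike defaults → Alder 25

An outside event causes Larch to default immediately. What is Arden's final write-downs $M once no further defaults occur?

Round 1 — Larch defaults (initial).
  Arden: +35 → 35 < 70
  Jasper: +90 → 90 ≥ 50
  Pike: +10 → 10 < 120
Round 2 — Jasper defaults.
No further defaults.

35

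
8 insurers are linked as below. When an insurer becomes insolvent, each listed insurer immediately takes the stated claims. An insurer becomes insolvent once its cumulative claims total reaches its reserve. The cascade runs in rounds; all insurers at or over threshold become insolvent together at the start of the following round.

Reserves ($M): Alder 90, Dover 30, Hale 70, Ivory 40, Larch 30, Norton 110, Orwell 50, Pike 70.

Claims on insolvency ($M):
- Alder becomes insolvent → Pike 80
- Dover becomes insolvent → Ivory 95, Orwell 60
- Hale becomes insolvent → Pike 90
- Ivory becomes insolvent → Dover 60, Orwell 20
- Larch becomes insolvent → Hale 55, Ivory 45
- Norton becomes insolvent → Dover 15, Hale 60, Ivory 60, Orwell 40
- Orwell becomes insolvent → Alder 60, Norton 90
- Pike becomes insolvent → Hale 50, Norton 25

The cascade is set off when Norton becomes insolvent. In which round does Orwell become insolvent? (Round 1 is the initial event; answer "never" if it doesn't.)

3

Round 1 — Norton becomes insolvent (initial).
  Dover: +15 → 15 < 30
  Hale: +60 → 60 < 70
  Ivory: +60 → 60 ≥ 40
  Orwell: +40 → 40 < 50
Round 2 — Ivory becomes insolvent.
  Dover: +60 → 75 ≥ 30
  Orwell: +20 → 60 ≥ 50
Round 3 — Dover, Orwell become insolvent.
  Alder: +60 → 60 < 90
No further insolvencies.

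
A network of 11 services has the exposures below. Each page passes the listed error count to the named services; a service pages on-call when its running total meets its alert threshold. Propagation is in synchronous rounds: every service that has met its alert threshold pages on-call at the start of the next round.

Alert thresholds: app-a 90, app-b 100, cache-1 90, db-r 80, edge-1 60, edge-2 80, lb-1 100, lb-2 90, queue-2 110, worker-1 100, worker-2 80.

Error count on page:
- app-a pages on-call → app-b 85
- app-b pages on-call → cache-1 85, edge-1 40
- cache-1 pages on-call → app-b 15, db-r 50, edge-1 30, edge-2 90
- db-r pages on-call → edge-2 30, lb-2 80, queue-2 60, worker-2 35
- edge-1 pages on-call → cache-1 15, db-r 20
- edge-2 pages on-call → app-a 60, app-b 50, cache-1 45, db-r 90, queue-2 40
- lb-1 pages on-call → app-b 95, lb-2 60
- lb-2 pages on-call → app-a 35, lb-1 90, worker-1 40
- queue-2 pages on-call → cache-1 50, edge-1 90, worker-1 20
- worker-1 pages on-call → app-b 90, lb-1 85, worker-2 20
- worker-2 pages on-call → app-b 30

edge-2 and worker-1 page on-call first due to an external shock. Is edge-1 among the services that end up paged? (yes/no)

Round 1 — edge-2, worker-1 page on-call (initial).
  app-a: +60 → 60 < 90
  app-b: +50+90 → 140 ≥ 100
  cache-1: +45 → 45 < 90
  db-r: +90 → 90 ≥ 80
  lb-1: +85 → 85 < 100
  queue-2: +40 → 40 < 110
  worker-2: +20 → 20 < 80
Round 2 — app-b, db-r page on-call.
  cache-1: +85 → 130 ≥ 90
  edge-1: +40 → 40 < 60
  lb-2: +80 → 80 < 90
  queue-2: +60 → 100 < 110
  worker-2: +35 → 55 < 80
Round 3 — cache-1 pages on-call.
  edge-1: +30 → 70 ≥ 60
Round 4 — edge-1 pages on-call.
No further pages.

yes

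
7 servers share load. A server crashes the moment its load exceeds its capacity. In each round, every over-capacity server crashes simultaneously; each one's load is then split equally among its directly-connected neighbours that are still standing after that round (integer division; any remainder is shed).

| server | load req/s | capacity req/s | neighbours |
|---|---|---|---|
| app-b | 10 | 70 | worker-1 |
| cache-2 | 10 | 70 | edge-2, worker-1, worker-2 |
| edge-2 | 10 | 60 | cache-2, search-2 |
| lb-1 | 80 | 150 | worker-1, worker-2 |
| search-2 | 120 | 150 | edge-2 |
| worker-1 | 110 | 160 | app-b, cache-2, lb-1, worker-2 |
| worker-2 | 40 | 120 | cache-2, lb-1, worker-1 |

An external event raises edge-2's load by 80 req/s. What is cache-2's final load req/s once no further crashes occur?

55

Round 1 — edge-2 at 90 > 60. edge-2 crashes.
  edge-2 sheds 90 req/s to cache-2, search-2: 45 each.
    cache-2: 10+45 = 55 ≤ 70
    search-2: 120+45 = 165 > 150
Round 2 — search-2 crashes.
  search-2 sheds 165 req/s: no online neighbours, lost.
No further crashes.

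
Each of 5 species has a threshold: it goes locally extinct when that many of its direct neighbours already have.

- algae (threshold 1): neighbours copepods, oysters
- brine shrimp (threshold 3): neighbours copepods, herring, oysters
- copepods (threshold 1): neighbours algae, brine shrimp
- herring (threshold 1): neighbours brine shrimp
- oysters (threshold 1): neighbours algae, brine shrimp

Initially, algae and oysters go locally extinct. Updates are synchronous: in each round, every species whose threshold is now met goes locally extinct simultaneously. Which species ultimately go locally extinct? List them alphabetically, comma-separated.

algae, copepods, oysters

Round 1 — algae, oysters go locally extinct (initial).
Round 2 — checking thresholds:
  brine shrimp: 1 of 3 neighbours < 3, below threshold.
  copepods: 1 of 2 neighbours ≥ 1, goes locally extinct.
Round 3 — no new extinctions; cascade stops.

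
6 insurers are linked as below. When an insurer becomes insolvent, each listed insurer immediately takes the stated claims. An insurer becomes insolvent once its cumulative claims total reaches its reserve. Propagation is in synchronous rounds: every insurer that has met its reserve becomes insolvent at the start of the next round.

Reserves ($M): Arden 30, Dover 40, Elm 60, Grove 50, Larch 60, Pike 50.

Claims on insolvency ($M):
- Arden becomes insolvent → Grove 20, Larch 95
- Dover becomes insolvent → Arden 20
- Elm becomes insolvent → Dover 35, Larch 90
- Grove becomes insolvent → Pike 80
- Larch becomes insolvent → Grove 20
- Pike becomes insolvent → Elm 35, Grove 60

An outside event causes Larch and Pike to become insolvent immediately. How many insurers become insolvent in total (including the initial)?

Round 1 — Larch, Pike become insolvent (initial).
  Elm: +35 → 35 < 60
  Grove: +20+60 → 80 ≥ 50
Round 2 — Grove becomes insolvent.
No further insolvencies.

3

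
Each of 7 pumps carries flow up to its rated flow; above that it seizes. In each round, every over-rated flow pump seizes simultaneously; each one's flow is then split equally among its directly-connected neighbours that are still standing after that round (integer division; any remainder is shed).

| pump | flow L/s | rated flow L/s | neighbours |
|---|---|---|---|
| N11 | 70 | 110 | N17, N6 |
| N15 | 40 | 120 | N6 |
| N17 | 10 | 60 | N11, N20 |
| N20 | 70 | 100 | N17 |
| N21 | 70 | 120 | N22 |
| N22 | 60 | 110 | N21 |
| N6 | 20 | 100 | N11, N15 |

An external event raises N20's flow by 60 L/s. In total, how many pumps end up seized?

5

Round 1 — N20 at 130 > 100. N20 seizes.
  N20 sheds 130 L/s to N17: 130 each.
    N17: 10+130 = 140 > 60
Round 2 — N17 seizes.
  N17 sheds 140 L/s to N11: 140 each.
    N11: 70+140 = 210 > 110
Round 3 — N11 seizes.
  N11 sheds 210 L/s to N6: 210 each.
    N6: 20+210 = 230 > 100
Round 4 — N6 seizes.
  N6 sheds 230 L/s to N15: 230 each.
    N15: 40+230 = 270 > 120
Round 5 — N15 seizes.
  N15 sheds 270 L/s: no online neighbours, lost.
No further seizures.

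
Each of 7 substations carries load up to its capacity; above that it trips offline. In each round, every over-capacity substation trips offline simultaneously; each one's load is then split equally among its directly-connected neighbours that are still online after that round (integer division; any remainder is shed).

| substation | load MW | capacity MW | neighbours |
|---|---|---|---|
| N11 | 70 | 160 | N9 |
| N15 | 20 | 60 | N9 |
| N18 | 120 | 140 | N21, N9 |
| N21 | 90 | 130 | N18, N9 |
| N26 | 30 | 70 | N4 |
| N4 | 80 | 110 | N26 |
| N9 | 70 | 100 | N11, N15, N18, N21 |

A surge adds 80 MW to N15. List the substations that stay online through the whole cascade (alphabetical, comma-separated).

N11, N26, N4

Round 1 — N15 at 100 > 60. N15 trips offline.
  N15 sheds 100 MW to N9: 100 each.
    N9: 70+100 = 170 > 100
Round 2 — N9 trips offline.
  N9 sheds 170 MW to N11, N18, N21: 56 each (2 lost).
    N11: 70+56 = 126 ≤ 160
    N18: 120+56 = 176 > 140
    N21: 90+56 = 146 > 130
Round 3 — N18, N21 trip offline.
  N18 sheds 176 MW: no online neighbours, lost.
  N21 sheds 146 MW: no online neighbours, lost.
No further trips.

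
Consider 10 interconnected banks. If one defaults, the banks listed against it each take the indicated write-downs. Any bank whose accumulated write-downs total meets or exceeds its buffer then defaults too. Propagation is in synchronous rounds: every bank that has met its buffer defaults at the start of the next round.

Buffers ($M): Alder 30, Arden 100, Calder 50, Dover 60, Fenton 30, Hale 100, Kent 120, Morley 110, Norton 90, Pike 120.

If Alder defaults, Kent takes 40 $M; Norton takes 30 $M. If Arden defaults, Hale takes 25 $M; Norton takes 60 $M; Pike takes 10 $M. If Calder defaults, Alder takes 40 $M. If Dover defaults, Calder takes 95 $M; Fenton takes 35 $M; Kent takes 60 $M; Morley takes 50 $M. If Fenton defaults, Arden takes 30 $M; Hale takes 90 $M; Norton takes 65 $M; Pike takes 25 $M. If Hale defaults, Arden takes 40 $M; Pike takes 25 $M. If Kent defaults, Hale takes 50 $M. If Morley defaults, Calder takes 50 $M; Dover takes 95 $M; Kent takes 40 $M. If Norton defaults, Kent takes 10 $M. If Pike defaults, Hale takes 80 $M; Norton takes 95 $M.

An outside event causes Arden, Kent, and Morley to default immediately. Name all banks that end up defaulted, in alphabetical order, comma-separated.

Alder, Arden, Calder, Dover, Fenton, Hale, Kent, Morley, Norton

Round 1 — Arden, Kent, Morley default (initial).
  Calder: +50 → 50 ≥ 50
  Dover: +95 → 95 ≥ 60
  Hale: +25+50 → 75 < 100
  Norton: +60 → 60 < 90
  Pike: +10 → 10 < 120
Round 2 — Calder, Dover default.
  Alder: +40 → 40 ≥ 30
  Fenton: +35 → 35 ≥ 30
Round 3 — Alder, Fenton default.
  Hale: +90 → 165 ≥ 100
  Norton: +30+65 → 155 ≥ 90
  Pike: +25 → 35 < 120
Round 4 — Hale, Norton default.
  Pike: +25 → 60 < 120
No further defaults.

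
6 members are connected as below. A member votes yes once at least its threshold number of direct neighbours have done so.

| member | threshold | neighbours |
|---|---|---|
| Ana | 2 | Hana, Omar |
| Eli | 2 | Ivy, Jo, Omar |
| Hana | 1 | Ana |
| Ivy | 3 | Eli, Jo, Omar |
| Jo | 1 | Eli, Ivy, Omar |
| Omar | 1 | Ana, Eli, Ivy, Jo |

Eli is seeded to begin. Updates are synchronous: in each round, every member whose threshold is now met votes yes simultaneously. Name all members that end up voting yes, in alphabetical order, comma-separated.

Round 1 — Eli votes yes (initial).
Round 2 — checking thresholds:
  Ivy: 1 of 3 neighbours < 3, not yet.
  Jo: 1 of 3 neighbours ≥ 1, votes yes.
  Omar: 1 of 4 neighbours ≥ 1, votes yes.
Round 3 — checking thresholds:
  Ana: 1 of 2 neighbours < 2, not yet.
  Ivy: 3 of 3 neighbours ≥ 3, votes yes.
Round 4 — no new yes votes; cascade stops.

Eli, Ivy, Jo, Omar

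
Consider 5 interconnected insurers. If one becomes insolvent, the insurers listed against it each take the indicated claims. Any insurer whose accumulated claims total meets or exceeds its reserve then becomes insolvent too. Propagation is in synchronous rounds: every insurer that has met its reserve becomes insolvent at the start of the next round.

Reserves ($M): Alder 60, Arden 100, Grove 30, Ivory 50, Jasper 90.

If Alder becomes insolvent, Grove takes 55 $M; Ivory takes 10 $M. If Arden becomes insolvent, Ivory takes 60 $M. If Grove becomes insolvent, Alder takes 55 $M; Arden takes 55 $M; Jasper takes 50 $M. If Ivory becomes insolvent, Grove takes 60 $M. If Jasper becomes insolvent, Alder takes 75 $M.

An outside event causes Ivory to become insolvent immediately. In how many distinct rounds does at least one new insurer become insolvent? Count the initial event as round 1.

2

Round 1 — Ivory becomes insolvent (initial).
  Grove: +60 → 60 ≥ 30
Round 2 — Grove becomes insolvent.
  Alder: +55 → 55 < 60
  Arden: +55 → 55 < 100
  Jasper: +50 → 50 < 90
No further insolvencies.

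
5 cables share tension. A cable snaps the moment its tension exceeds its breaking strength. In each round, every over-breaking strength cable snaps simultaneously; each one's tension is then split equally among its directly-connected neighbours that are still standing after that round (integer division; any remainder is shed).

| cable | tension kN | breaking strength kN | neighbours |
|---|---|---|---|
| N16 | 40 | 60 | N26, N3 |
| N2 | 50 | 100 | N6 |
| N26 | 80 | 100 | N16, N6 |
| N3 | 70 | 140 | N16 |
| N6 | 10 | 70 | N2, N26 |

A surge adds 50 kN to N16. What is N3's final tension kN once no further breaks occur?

115

Round 1 — N16 at 90 > 60. N16 snaps.
  N16 sheds 90 kN to N26, N3: 45 each.
    N26: 80+45 = 125 > 100
    N3: 70+45 = 115 ≤ 140
Round 2 — N26 snaps.
  N26 sheds 125 kN to N6: 125 each.
    N6: 10+125 = 135 > 70
Round 3 — N6 snaps.
  N6 sheds 135 kN to N2: 135 each.
    N2: 50+135 = 185 > 100
Round 4 — N2 snaps.
  N2 sheds 185 kN: no online neighbours, lost.
No further breaks.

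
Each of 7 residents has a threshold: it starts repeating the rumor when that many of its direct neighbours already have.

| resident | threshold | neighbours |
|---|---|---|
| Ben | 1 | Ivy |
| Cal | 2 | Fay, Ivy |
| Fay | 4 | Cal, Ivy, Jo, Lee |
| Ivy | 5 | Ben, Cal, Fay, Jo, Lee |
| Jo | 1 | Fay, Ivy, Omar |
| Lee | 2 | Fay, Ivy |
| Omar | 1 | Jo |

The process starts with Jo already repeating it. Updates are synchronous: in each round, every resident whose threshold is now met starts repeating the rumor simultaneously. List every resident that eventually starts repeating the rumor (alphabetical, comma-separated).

Round 1 — Jo starts repeating the rumor (initial).
Round 2 — checking thresholds:
  Fay: 1 of 4 neighbours < 4, not yet.
  Ivy: 1 of 5 neighbours < 5, not yet.
  Omar: 1 of 1 neighbours ≥ 1, starts repeating the rumor.
Round 3 — no new spreads; cascade stops.

Jo, Omar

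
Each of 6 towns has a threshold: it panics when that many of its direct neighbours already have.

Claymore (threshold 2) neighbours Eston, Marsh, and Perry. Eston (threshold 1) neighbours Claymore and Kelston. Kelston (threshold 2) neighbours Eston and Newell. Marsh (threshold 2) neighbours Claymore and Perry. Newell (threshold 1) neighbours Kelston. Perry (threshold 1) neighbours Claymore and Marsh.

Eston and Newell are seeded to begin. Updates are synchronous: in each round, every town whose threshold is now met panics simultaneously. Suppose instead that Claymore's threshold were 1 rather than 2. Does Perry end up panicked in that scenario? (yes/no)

yes

With Claymore's threshold at 1:
Round 1 — Eston, Newell panic (initial).
Round 2 — checking thresholds:
  Claymore: 1 of 3 neighbours ≥ 1, panics.
  Kelston: 2 of 2 neighbours ≥ 2, panics.
Round 3 — checking thresholds:
  Marsh: 1 of 2 neighbours < 2, not yet.
  Perry: 1 of 2 neighbours ≥ 1, panics.
Round 4 — checking thresholds:
  Marsh: 2 of 2 neighbours ≥ 2, panics.
Round 5 — no new panics; cascade stops.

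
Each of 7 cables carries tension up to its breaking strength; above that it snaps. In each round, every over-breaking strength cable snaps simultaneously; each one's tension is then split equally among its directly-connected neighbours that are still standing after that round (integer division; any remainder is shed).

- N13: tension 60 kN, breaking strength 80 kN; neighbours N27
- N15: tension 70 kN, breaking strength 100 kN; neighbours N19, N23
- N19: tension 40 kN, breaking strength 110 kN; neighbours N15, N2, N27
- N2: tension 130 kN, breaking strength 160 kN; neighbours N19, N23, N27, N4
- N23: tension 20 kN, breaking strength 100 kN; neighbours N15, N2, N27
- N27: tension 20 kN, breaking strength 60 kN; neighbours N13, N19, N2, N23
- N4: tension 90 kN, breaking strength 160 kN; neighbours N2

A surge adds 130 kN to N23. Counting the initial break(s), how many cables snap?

Round 1 — N23 at 150 > 100. N23 snaps.
  N23 sheds 150 kN to N15, N2, N27: 50 each.
    N15: 70+50 = 120 > 100
    N2: 130+50 = 180 > 160
    N27: 20+50 = 70 > 60
Round 2 — N15, N2, N27 snap.
  N15 sheds 120 kN to N19: 120 each.
    N19: 40+120 = 160 > 110
  N2 sheds 180 kN to N19, N4: 90 each.
    N19: 160+90 = 250 > 110
    N4: 90+90 = 180 > 160
  N27 sheds 70 kN to N13, N19: 35 each.
    N13: 60+35 = 95 > 80
    N19: 250+35 = 285 > 110
Round 3 — N13, N19, N4 snap.
  N13 sheds 95 kN: no online neighbours, lost.
  N19 sheds 285 kN: no online neighbours, lost.
  N4 sheds 180 kN: no online neighbours, lost.
No further breaks.

7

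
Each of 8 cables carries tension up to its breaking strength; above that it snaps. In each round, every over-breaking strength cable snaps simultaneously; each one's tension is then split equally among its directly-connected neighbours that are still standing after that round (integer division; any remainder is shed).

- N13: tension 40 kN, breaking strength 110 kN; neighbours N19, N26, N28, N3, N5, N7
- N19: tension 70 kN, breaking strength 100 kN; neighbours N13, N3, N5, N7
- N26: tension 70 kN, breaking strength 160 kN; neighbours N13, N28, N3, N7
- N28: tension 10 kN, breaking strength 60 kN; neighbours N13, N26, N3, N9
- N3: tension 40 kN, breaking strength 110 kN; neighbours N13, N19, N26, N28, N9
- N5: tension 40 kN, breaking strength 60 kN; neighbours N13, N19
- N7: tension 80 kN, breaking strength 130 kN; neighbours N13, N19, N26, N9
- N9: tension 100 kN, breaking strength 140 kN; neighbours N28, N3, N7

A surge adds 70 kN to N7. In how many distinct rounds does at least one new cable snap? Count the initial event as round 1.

Round 1 — N7 at 150 > 130. N7 snaps.
  N7 sheds 150 kN to N13, N19, N26, N9: 37 each (2 lost).
    N13: 40+37 = 77 ≤ 110
    N19: 70+37 = 107 > 100
    N26: 70+37 = 107 ≤ 160
    N9: 100+37 = 137 ≤ 140
Round 2 — N19 snaps.
  N19 sheds 107 kN to N13, N3, N5: 35 each (2 lost).
    N13: 77+35 = 112 > 110
    N3: 40+35 = 75 ≤ 110
    N5: 40+35 = 75 > 60
Round 3 — N13, N5 snap.
  N13 sheds 112 kN to N26, N28, N3: 37 each (1 lost).
    N26: 107+37 = 144 ≤ 160
    N28: 10+37 = 47 ≤ 60
    N3: 75+37 = 112 > 110
  N5 sheds 75 kN: no online neighbours, lost.
Round 4 — N3 snaps.
  N3 sheds 112 kN to N26, N28, N9: 37 each (1 lost).
    N26: 144+37 = 181 > 160
    N28: 47+37 = 84 > 60
    N9: 137+37 = 174 > 140
Round 5 — N26, N28, N9 snap.
  N26 sheds 181 kN: no online neighbours, lost.
  N28 sheds 84 kN: no online neighbours, lost.
  N9 sheds 174 kN: no online neighbours, lost.
No further breaks.

5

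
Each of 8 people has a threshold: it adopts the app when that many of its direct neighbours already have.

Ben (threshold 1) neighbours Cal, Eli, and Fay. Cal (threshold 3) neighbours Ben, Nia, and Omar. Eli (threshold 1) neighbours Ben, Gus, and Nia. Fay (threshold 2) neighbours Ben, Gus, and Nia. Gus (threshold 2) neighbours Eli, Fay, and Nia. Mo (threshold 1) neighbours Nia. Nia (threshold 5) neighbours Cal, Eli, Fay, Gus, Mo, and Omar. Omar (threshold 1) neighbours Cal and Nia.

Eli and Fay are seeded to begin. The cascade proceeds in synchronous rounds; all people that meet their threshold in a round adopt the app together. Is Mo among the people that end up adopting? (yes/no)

no

Round 1 — Eli, Fay adopt the app (initial).
Round 2 — checking thresholds:
  Ben: 2 of 3 neighbours ≥ 1, adopts the app.
  Gus: 2 of 3 neighbours ≥ 2, adopts the app.
  Nia: 2 of 6 neighbours < 5, below threshold.
Round 3 — no new adoptions; cascade stops.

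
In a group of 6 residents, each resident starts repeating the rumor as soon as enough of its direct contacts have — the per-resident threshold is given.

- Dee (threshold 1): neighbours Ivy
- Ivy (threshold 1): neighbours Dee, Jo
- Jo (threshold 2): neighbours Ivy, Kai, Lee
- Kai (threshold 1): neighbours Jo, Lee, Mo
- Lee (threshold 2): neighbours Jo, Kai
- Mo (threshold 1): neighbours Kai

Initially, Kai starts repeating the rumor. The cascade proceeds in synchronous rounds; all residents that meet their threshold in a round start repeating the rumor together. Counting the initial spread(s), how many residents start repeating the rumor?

Round 1 — Kai starts repeating the rumor (initial).
Round 2 — checking thresholds:
  Jo: 1 of 3 neighbours < 2, not yet.
  Lee: 1 of 2 neighbours < 2, not yet.
  Mo: 1 of 1 neighbours ≥ 1, starts repeating the rumor.
Round 3 — no new spreads; cascade stops.

2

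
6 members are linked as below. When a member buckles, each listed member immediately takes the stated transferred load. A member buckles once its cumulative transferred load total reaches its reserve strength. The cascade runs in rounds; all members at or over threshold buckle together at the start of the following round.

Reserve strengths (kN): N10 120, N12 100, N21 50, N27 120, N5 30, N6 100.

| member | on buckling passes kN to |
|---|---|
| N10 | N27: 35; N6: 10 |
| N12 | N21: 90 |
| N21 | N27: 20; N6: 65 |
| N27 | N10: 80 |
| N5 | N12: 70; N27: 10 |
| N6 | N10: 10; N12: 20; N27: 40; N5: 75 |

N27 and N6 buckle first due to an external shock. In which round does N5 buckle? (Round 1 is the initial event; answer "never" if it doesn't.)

Round 1 — N27, N6 buckle (initial).
  N10: +80+10 → 90 < 120
  N12: +20 → 20 < 100
  N5: +75 → 75 ≥ 30
Round 2 — N5 buckles.
  N12: +70 → 90 < 100
No further bucklings.

2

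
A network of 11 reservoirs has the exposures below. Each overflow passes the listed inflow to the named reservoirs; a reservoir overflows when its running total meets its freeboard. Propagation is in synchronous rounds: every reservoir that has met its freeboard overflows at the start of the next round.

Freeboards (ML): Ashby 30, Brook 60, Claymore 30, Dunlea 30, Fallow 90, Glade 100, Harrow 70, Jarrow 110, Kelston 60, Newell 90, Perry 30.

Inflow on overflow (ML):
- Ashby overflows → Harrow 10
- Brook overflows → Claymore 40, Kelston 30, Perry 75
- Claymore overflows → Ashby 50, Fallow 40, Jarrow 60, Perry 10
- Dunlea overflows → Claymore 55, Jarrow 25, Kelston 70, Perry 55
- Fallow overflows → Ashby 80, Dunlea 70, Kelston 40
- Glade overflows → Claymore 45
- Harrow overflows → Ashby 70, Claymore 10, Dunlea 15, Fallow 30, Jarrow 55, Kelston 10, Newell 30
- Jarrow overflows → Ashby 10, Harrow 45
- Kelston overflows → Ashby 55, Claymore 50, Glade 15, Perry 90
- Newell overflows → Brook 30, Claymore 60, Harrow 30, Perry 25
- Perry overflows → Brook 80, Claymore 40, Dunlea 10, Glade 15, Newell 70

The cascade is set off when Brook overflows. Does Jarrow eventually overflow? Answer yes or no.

Round 1 — Brook overflows (initial).
  Claymore: +40 → 40 ≥ 30
  Kelston: +30 → 30 < 60
  Perry: +75 → 75 ≥ 30
Round 2 — Claymore, Perry overflow.
  Ashby: +50 → 50 ≥ 30
  Dunlea: +10 → 10 < 30
  Fallow: +40 → 40 < 90
  Glade: +15 → 15 < 100
  Jarrow: +60 → 60 < 110
  Newell: +70 → 70 < 90
Round 3 — Ashby overflows.
  Harrow: +10 → 10 < 70
No further overflows.

no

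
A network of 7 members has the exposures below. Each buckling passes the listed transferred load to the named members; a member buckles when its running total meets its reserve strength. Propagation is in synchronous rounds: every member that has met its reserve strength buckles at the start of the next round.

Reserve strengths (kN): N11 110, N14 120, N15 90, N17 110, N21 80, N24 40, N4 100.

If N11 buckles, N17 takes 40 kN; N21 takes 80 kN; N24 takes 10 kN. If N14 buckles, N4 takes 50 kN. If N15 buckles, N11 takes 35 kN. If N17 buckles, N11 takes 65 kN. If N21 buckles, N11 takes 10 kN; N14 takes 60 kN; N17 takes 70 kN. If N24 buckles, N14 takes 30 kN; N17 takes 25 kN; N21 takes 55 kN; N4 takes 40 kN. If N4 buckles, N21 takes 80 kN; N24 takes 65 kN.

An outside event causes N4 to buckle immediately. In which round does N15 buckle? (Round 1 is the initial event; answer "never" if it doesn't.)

Round 1 — N4 buckles (initial).
  N21: +80 → 80 ≥ 80
  N24: +65 → 65 ≥ 40
Round 2 — N21, N24 buckle.
  N11: +10 → 10 < 110
  N14: +60+30 → 90 < 120
  N17: +70+25 → 95 < 110
No further bucklings.

never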